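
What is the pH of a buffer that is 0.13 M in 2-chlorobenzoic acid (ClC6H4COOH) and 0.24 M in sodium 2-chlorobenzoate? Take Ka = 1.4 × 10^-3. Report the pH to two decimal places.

pKa = −log(1.4 × 10^-3) = 2.854
Henderson–Hasselbalch: pH = pKa + log([ClC6H4COO-]/[ClC6H4COOH]) = 2.854 + log(0.24/0.13)
pH = 2.854 + (+0.266) = 3.12

pH = 3.12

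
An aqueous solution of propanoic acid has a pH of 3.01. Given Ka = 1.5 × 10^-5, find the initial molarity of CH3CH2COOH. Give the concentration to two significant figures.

C₀ = 6.5 × 10^-2 M

[H+] = 10^(-3.01) = 9.77 × 10^-4 M = x
Ka = x²/(C₀ − x) ⇒ C₀ = x + x²/Ka
C₀ = 9.77 × 10^-4 + (9.77 × 10^-4)²/(1.5 × 10^-5) = 6.46 × 10^-2 M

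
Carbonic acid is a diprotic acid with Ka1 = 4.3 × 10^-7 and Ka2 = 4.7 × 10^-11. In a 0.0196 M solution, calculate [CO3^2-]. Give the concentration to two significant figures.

First ionization gives [H+] ≈ [HCO3-] = 9.18 × 10^-5 M.
Second step: Ka2 = [H+][CO3^2-]/[HCO3-] ≈ [CO3^2-] (since [H+] ≈ [HCO3-]).
So [CO3^2-] ≈ Ka2.

4.7 × 10^-11 M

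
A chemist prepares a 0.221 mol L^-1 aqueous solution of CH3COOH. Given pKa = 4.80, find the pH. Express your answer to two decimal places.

CH3COOH ⇌ CH3COO- + H+
Ka = 10^(−4.80) = 1.58 × 10^-5
Let x = [H+] at equilibrium. Ka = x²/(0.221 − x).
Since Ka ≪ C₀, x ≈ √(Ka·C₀) = 1.87 × 10^-3 M.
Check: 0.85% ionized — well under 5%, approximation valid.
pH = −log[H+] = −log(1.87 × 10^-3) = 2.73

pH = 2.73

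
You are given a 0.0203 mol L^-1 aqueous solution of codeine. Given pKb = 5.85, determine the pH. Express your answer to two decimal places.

pH = 10.23

C18H21NO3 + H2O ⇌ C18H22NO3+ + OH-
Kb = 10^(−5.85) = 1.41 × 10^-6
From the ICE table, Kb = x²/(0.0203 − x) = 1.41 × 10^-6.
Since Kb ≪ C₀, x ≈ √(Kb·C₀) = 1.69 × 10^-4 M.
Check: 0.83% ionized — well under 5%, approximation valid.
pOH = −log(1.69 × 10^-4) = 3.77; pH = 14.00 − 3.77 = 10.23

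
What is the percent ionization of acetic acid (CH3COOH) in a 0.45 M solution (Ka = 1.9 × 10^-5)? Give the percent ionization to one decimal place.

CH3COOH ⇌ CH3COO- + H+; let x = [H+] at equilibrium.
x ≈ √(Ka·C₀) = √(1.9 × 10^-5 × 0.45) = 2.92 × 10^-3 M
Fraction ionized = 2.92 × 10^-3 / 0.45 = 0.0065 → 0.6%

0.6%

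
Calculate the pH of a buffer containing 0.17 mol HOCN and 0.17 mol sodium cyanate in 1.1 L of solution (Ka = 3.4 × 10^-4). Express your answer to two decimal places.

pH = 3.47

pKa = −log(3.4 × 10^-4) = 3.469
pH = pKa + log([A⁻]/[HA]) = 3.469 + log(0.17/0.17)
pH = 3.469 + (+0.000) = 3.47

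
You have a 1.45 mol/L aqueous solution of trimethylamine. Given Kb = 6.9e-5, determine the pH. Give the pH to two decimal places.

(CH3)3N + H2O ⇌ (CH3)3NH+ + OH-
Kb = x²/(1.45 − x) = 6.9 × 10^-5
Assume x ≪ 1.45: x ≈ √(6.9 × 10^-5 × 1.45) = 1.00 × 10^-2 M
Check: 0.69% ionized — well under 5%, approximation valid.
pOH = 2.00, so pH = 14.00 − pOH = 12.00

pH = 12.00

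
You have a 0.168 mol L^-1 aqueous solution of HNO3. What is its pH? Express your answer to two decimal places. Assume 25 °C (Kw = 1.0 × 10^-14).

pH = 0.77

HNO3 is a strong acid and dissociates completely, so [H+] = 0.168 M.
pH = -log(0.168) = 0.77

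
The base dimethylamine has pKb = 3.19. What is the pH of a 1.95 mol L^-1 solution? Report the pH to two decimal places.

(CH3)2NH + H2O ⇌ (CH3)2NH2+ + OH-
Kb = 10^(−3.19) = 6.46 × 10^-4
Let x = [OH-] at equilibrium. Kb = x²/(1.95 − x).
Since Kb ≪ C₀, x ≈ √(Kb·C₀) = 3.55 × 10^-2 M.
(x/C₀ = 1.8% < 5%, so the approximation holds.)
pOH = 1.45, so pH = 14.00 − pOH = 12.55

pH = 12.55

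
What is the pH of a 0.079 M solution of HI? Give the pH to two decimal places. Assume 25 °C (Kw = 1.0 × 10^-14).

pH = 1.10

HI is a strong acid and dissociates completely, so [H+] = 0.079 M.
pH = -log(0.079) = 1.10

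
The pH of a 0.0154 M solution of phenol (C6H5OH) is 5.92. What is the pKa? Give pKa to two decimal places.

pKa = 10.03

[H+] = 10^(-5.92) = 1.20 × 10^-6 M
At equilibrium [HA] = 0.0154 − 1.20 × 10^-6 = 1.54 × 10^-2 M
Ka = [H+][A-]/[HA] = (1.20 × 10^-6)² / 1.54 × 10^-2 = 9.35 × 10^-11
pKa = -log(9.35 × 10^-11) = 10.03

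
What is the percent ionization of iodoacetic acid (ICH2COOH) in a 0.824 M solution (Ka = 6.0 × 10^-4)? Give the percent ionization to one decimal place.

ICH2COOH ⇌ ICH2COO- + H+; let x = [H+] at equilibrium.
x ≈ √(Ka·C₀) = √(6.0 × 10^-4 × 0.824) = 2.22 × 10^-2 M
Fraction ionized = 2.22 × 10^-2 / 0.824 = 0.0269 → 2.7%

2.7%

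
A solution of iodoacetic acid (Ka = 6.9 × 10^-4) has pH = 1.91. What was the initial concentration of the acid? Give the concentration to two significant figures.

[H+] = 10^(-1.91) = 1.23 × 10^-2 M = x
Ka = x²/(C₀ − x) ⇒ C₀ = x + x²/Ka
C₀ = 1.23 × 10^-2 + (1.23 × 10^-2)²/(6.9 × 10^-4) = 2.32 × 10^-1 M

C₀ = 2.3 × 10^-1 M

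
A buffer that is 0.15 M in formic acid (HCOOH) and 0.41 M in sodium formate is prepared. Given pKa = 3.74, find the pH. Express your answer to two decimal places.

pH = 4.18

Using pH = pKa + log([base]/[acid]) with [base]/[acid] = 0.41/0.15:
pH = 3.74 + (+0.437) = 4.18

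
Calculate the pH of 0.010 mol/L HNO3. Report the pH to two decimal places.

HNO3 is a strong acid and dissociates completely, so [H+] = 0.010 M.
pH = -log(0.01) = 2.00

pH = 2.00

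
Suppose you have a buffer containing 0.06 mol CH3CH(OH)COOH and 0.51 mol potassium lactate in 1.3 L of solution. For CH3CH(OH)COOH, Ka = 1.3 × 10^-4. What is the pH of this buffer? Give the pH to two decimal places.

pH = 4.82

pKa = −log(1.3 × 10^-4) = 3.886
Henderson–Hasselbalch: pH = pKa + log([CH3CH(OH)COO-]/[CH3CH(OH)COOH]) = 3.886 + log(0.51/0.06)
pH = 3.886 + (+0.929) = 4.82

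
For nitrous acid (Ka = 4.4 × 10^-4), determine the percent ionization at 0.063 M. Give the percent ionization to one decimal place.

HNO2 ⇌ NO2- + H+; let x = [H+] at equilibrium.
Ka = x²/(C₀ − x); solving the quadratic gives x = 5.05 × 10^-3 M.
% ionization = x/C₀ × 100% = 5.05 × 10^-3/0.063 × 100% = 8.0%

8.0%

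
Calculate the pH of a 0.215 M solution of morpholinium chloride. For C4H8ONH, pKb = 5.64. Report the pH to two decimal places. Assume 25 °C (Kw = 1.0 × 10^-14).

pH = 4.51

C4H8ONH2+ is the conjugate acid of the weak base C4H8ONH.
Kb = 10^(−5.64) = 2.29 × 10^-6
Ka = Kw/Kb = 1.0×10^-14 / 2.29 × 10^-6 = 4.37 × 10^-9
From the ICE table, Ka = [H+]²/(0.215 − [H+]) = 4.37 × 10^-9.
Since Ka ≪ C₀, [H+] ≈ √(Ka·C₀) = 3.07 × 10^-5 M.
pH = −log(3.07 × 10^-5) = 4.51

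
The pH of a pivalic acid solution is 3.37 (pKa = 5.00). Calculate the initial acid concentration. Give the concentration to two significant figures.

[H+] = 10^(-3.37) = 4.27 × 10^-4 M = x
Ka = 10^(−5.00) = 1.00 × 10^-5
Ka = x²/(C₀ − x) ⇒ C₀ = x + x²/Ka
C₀ = 4.27 × 10^-4 + (4.27 × 10^-4)²/(1.00 × 10^-5) = 1.87 × 10^-2 M

C₀ = 1.9 × 10^-2 M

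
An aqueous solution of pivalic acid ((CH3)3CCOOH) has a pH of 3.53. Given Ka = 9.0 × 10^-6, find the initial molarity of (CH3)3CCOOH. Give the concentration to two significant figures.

C₀ = 1.0 × 10^-2 M

[H+] = 10^(-3.53) = 2.95 × 10^-4 M = x
Ka = x²/(C₀ − x) ⇒ C₀ = x + x²/Ka
C₀ = 2.95 × 10^-4 + (2.95 × 10^-4)²/(9.0 × 10^-6) = 9.96 × 10^-3 M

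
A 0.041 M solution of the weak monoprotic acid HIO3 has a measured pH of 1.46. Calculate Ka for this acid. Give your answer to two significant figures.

Ka = 1.9 × 10^-1

[H+] = 10^(-1.46) = 3.47 × 10^-2 M
At equilibrium [HA] = 0.041 − 3.47 × 10^-2 = 6.30 × 10^-3 M
Ka = [H+][A-]/[HA] = (3.47 × 10^-2)² / 6.30 × 10^-3 = 1.9 × 10^-1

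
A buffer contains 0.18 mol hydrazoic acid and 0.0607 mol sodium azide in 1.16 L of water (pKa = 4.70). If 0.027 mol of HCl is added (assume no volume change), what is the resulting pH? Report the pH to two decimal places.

Added H+ converts N3- to HN3: HN3 → 0.207 mol, N3- → 0.0337 mol.
Henderson–Hasselbalch with mole ratio 0.0337/0.207: pH = 4.70 + (-0.788)

pH = 3.91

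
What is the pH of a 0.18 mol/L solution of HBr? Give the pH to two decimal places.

pH = 0.74

HBr is a strong acid and dissociates completely, so [H+] = 0.18 M.
pH = -log(0.18) = 0.74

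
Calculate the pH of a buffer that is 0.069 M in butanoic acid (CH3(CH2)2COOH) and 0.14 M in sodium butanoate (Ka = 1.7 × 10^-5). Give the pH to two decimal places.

pH = 5.08

pKa = −log(1.7 × 10^-5) = 4.770
Henderson–Hasselbalch: pH = pKa + log([CH3(CH2)2COO-]/[CH3(CH2)2COOH]) = 4.770 + log(0.14/0.069)
pH = 4.770 + (+0.307) = 5.08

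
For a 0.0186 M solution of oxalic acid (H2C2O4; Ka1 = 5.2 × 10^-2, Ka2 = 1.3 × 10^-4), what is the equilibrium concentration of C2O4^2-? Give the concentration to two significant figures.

First ionization gives [H+] ≈ [HC2O4-] = 1.45 × 10^-2 M.
Second step: Ka2 = [H+][C2O4^2-]/[HC2O4-] ≈ [C2O4^2-] (since [H+] ≈ [HC2O4-]).
So [C2O4^2-] ≈ Ka2.

1.3 × 10^-4 M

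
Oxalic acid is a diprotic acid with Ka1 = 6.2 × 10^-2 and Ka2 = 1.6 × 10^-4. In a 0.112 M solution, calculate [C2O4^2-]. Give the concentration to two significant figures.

1.6 × 10^-4 M

First ionization gives [H+] ≈ [HC2O4-] = 5.79 × 10^-2 M.
Second step: Ka2 = [H+][C2O4^2-]/[HC2O4-] ≈ [C2O4^2-] (since [H+] ≈ [HC2O4-]).
So [C2O4^2-] ≈ Ka2.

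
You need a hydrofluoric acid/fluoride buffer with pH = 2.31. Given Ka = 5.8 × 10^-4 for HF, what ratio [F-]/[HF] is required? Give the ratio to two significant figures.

pKa = -log(5.8 × 10^-4) = 3.237
pH = pKa + log(r) ⇒ log(r) = 2.31 − 3.237 = -0.927
r = [F-]/[HF] = 10^(-0.927) = 0.118

ratio = 0.12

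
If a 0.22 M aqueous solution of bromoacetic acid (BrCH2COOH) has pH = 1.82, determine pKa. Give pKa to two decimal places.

[H+] = 10^(-1.82) = 1.51 × 10^-2 M
At equilibrium [HA] = 0.22 − 1.51 × 10^-2 = 2.05 × 10^-1 M
Ka = [H+][A-]/[HA] = (1.51 × 10^-2)² / 2.05 × 10^-1 = 1.11 × 10^-3
pKa = -log(1.11 × 10^-3) = 2.95

pKa = 2.95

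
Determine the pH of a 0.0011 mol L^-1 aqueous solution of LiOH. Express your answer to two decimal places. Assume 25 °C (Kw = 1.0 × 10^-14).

LiOH is a strong base; [OH-] = 0.0011 M.
pOH = -log(0.0011) = 2.96
pH = 14.00 - 2.96 = 11.04

pH = 11.04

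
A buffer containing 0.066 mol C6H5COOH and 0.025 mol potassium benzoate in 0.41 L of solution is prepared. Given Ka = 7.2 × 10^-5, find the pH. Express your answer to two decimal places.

pH = 3.72

pKa = −log(7.2 × 10^-5) = 4.143
Using pH = pKa + log([base]/[acid]) with [base]/[acid] = 0.025/0.066:
pH = 4.143 + (-0.422) = 3.72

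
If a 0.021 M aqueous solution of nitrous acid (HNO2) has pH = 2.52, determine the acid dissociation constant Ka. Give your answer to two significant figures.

Ka = 5.1 × 10^-4

[H+] = 10^(-2.52) = 3.02 × 10^-3 M
At equilibrium [HA] = 0.021 − 3.02 × 10^-3 = 1.80 × 10^-2 M
Ka = [H+][A-]/[HA] = (3.02 × 10^-3)² / 1.80 × 10^-2 = 5.1 × 10^-4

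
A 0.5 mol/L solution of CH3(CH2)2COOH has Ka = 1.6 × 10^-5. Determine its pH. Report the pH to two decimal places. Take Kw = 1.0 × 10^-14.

CH3(CH2)2COOH ⇌ CH3(CH2)2COO- + H+
Let x = [H+] at equilibrium. Ka = x²/(0.5 − x).
Since Ka ≪ C₀, x ≈ √(Ka·C₀) = 2.83 × 10^-3 M.
pH = −log(2.83 × 10^-3) = 2.55

pH = 2.55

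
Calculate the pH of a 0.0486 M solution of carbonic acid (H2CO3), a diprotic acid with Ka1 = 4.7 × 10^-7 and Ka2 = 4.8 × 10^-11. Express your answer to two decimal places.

Since Ka1 ≫ Ka2, the first ionization dominates [H+].
Ka1 = x²/(0.0486 − x) = 4.7 × 10^-7
x ≈ √(4.7 × 10^-7 × 0.0486) = 1.51 × 10^-4 M
pH = −log(1.51 × 10^-4) = 3.82

pH = 3.82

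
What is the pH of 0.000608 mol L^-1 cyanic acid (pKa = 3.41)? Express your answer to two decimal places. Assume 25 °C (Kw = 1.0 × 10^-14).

HOCN ⇌ OCN- + H+
Ka = 10^(−3.41) = 3.89 × 10^-4
From the ICE table, Ka = [H+]²/(0.000608 − [H+]) = 3.89 × 10^-4.
Here C₀/Ka ≈ 1.56, so the small-[H+] approximation fails. Use the quadratic:
[H+] = [−0.000389 + √(0.000389² + 9.46e-07)]/2 = 3.29 × 10^-4 M
pH = −log(3.29 × 10^-4) = 3.48

pH = 3.48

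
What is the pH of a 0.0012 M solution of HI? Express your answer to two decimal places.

HI is a strong acid and dissociates completely, so [H+] = 0.0012 M.
pH = -log(0.0012) = 2.92

pH = 2.92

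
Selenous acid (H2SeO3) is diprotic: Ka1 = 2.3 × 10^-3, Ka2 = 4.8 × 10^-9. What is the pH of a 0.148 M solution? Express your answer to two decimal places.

Ka1 ≫ Ka2, so treat the first dissociation as the only significant source of H+.
Ka1 = x²/(0.148 − x) = 2.3 × 10^-3
Solving the quadratic: x = (−Ka1 + √(Ka1² + 4·Ka1·C₀))/2 = 1.73 × 10^-2 M
pH = −log(1.73 × 10^-2) = 1.76

pH = 1.76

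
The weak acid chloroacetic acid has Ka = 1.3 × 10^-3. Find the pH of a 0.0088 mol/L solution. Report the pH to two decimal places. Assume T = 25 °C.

ClCH2COOH ⇌ ClCH2COO- + H+
Ka = x²/(0.0088 − x) = 1.3 × 10^-3
x is not negligible relative to C₀; solve x² + 0.0013·x − 1.14e-05 = 0.
x = [−0.0013 + √(0.0013² + 4.58e-05)]/2 = 2.79 × 10^-3 M
pH = −log(2.79 × 10^-3) = 2.55

pH = 2.55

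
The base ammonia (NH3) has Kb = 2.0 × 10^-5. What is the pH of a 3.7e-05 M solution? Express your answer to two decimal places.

NH3 + H2O ⇌ NH4+ + OH-
Kb = x²/(3.7e-05 − x) = 2.0 × 10^-5
The 5% rule fails; solving x² + Kb·x − Kb·C₀ = 0 exactly:
x = [−2e-05 + √(2e-05² + 2.96e-09)]/2 = 1.90 × 10^-5 M
pOH = −log(1.90 × 10^-5) = 4.72; pH = 14.00 − 4.72 = 9.28

pH = 9.28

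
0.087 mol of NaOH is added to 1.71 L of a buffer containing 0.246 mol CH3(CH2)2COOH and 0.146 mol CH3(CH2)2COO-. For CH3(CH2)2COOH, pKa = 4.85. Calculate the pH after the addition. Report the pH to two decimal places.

OH- converts CH3(CH2)2COOH to CH3(CH2)2COO-: CH3(CH2)2COOH → 0.159 mol, CH3(CH2)2COO- → 0.233 mol.
pH = pKa + log([A⁻]/[HA]) = 4.85 + log(0.233/0.159) = 4.85 +0.166

pH = 5.02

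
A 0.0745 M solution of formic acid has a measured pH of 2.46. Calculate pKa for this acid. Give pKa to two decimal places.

[H+] = 10^(-2.46) = 3.47 × 10^-3 M
At equilibrium [HA] = 0.0745 − 3.47 × 10^-3 = 7.10 × 10^-2 M
Ka = [H+][A-]/[HA] = (3.47 × 10^-3)² / 7.10 × 10^-2 = 1.70 × 10^-4
pKa = -log(1.70 × 10^-4) = 3.77

pKa = 3.77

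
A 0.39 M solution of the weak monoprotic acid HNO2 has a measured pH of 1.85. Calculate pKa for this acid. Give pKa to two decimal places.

pKa = 3.28

[H+] = 10^(-1.85) = 1.41 × 10^-2 M
At equilibrium [HA] = 0.39 − 1.41 × 10^-2 = 3.76 × 10^-1 M
Ka = [H+][A-]/[HA] = (1.41 × 10^-2)² / 3.76 × 10^-1 = 5.29 × 10^-4
pKa = -log(5.29 × 10^-4) = 3.28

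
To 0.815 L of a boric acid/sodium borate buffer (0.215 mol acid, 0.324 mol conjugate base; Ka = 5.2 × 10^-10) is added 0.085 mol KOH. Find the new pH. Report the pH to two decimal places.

pH = 9.78

OH- converts B(OH)3 to B(OH)4-: B(OH)3 → 0.13 mol, B(OH)4- → 0.409 mol.
pKa = −log(5.2 × 10^-10) = 9.284
pH = pKa + log([A⁻]/[HA]) = 9.284 + log(0.409/0.13) = 9.284 +0.498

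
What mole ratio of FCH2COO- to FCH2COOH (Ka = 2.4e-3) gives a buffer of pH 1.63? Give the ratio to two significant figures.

ratio = 0.10

pKa = -log(2.4 × 10^-3) = 2.620
pH = pKa + log(r) ⇒ log(r) = 1.63 − 2.620 = -0.990
r = [FCH2COO-]/[FCH2COOH] = 10^(-0.990) = 0.102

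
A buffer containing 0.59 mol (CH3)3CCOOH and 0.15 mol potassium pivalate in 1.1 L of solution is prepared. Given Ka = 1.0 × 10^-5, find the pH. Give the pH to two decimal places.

pH = 4.41

pKa = −log(1.0 × 10^-5) = 5.000
pH = pKa + log([A⁻]/[HA]) = 5.000 + log(0.15/0.59)
pH = 5.000 + (-0.595) = 4.41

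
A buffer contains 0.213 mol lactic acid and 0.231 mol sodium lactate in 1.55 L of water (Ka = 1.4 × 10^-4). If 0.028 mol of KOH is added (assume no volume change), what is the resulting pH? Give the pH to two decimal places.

OH- converts CH3CH(OH)COOH to CH3CH(OH)COO-: CH3CH(OH)COOH → 0.185 mol, CH3CH(OH)COO- → 0.259 mol.
pKa = −log(1.4 × 10^-4) = 3.854
pH = pKa + log(n_CH3CH(OH)COO-/n_CH3CH(OH)COOH) = 3.854 + log(0.259/0.185) = 3.854 + (+0.146)

pH = 4.00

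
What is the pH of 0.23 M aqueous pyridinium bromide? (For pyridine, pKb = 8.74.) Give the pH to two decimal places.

C5H5NH+ is the conjugate acid of the weak base C5H5N.
Kb = 10^(−8.74) = 1.82 × 10^-9
Ka = Kw/Kb = 1.0×10^-14 / 1.82 × 10^-9 = 5.49 × 10^-6
Ka = x²/(0.23 − x) = 5.49 × 10^-6
Neglecting x in the denominator: x = √(5.49 × 10^-6 × 0.23) = 1.12 × 10^-3 M
pH = −log(1.12 × 10^-3) = 2.95

pH = 2.95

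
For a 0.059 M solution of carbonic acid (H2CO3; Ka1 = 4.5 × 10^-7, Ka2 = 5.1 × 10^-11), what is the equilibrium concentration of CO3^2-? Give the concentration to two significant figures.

5.1 × 10^-11 M

First ionization gives [H+] ≈ [HCO3-] = 1.63 × 10^-4 M.
Second step: Ka2 = [H+][CO3^2-]/[HCO3-] ≈ [CO3^2-] (since [H+] ≈ [HCO3-]).
So [CO3^2-] ≈ Ka2.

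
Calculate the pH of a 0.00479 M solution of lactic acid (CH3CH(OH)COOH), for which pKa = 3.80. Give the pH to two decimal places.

CH3CH(OH)COOH ⇌ CH3CH(OH)COO- + H+
Ka = 10^(−3.80) = 1.58 × 10^-4
Ka = [H+]²/(0.00479 − [H+]) = 1.58 × 10^-4
[H+] is not negligible relative to C₀; solve [H+]² + 0.000158·[H+] − 7.57e-07 = 0.
[H+] = (−Ka + √(Ka² + 4·Ka·C₀))/2 = 7.95 × 10^-4 M
pH = −log(7.95 × 10^-4) = 3.10

pH = 3.10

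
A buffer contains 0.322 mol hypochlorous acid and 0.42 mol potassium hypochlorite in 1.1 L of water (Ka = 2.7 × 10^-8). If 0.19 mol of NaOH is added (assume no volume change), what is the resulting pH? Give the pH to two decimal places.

After neutralization: n(HOCl) = 0.132 mol, n(OCl-) = 0.61 mol.
pKa = −log(2.7 × 10^-8) = 7.569
pH = pKa + log([A⁻]/[HA]) = 7.569 + log(0.61/0.132) = 7.569 +0.665

pH = 8.23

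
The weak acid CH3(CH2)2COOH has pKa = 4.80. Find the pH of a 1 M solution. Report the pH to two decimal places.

pH = 2.40

CH3(CH2)2COOH ⇌ CH3(CH2)2COO- + H+
Ka = 10^(−4.80) = 1.58 × 10^-5
Ka = [H+]²/(1 − [H+]) = 1.58 × 10^-5
Assume [H+] ≪ 1: [H+] ≈ √(1.58 × 10^-5 × 1) = 3.97 × 10^-3 M
Check: 0.4% ionized — well under 5%, approximation valid.
pH = −log[H+] = −log(3.97 × 10^-3) = 2.40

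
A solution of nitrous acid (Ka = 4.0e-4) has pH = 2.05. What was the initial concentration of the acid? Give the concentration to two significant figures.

[H+] = 10^(-2.05) = 8.91 × 10^-3 M = x
Ka = x²/(C₀ − x) ⇒ C₀ = x + x²/Ka
C₀ = 8.91 × 10^-3 + (8.91 × 10^-3)²/(4.0 × 10^-4) = 2.07 × 10^-1 M

C₀ = 2.1 × 10^-1 M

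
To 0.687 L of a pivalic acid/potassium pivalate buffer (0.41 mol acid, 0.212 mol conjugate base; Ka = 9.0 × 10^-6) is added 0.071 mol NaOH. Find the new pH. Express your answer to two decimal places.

pH = 4.97

OH- converts (CH3)3CCOOH to (CH3)3CCOO-: (CH3)3CCOOH → 0.339 mol, (CH3)3CCOO- → 0.283 mol.
pKa = −log(9.0 × 10^-6) = 5.046
pH = pKa + log(n_(CH3)3CCOO-/n_(CH3)3CCOOH) = 5.046 + log(0.283/0.339) = 5.046 + (-0.078)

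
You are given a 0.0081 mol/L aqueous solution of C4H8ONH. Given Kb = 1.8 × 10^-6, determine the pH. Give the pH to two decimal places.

C4H8ONH + H2O ⇌ C4H8ONH2+ + OH-
Let x = [OH-] at equilibrium. Kb = x²/(0.0081 − x).
Assume x ≪ 0.0081: x ≈ √(1.8 × 10^-6 × 0.0081) = 1.21 × 10^-4 M
Check: 1.5% ionized — well under 5%, approximation valid.
pOH = 3.92, so pH = 14.00 − pOH = 10.08

pH = 10.08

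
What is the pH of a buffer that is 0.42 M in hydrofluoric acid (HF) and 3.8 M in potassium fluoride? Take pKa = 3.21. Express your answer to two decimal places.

pH = 4.17

Henderson–Hasselbalch: pH = pKa + log([F-]/[HF]) = 3.21 + log(3.8/0.42)
pH = 3.21 + (+0.957) = 4.17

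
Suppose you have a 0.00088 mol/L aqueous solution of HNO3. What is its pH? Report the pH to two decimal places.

HNO3 is a strong acid and dissociates completely, so [H+] = 0.00088 M.
pH = -log(0.00088) = 3.06

pH = 3.06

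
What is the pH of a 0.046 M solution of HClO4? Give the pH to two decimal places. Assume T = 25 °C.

pH = 1.34

HClO4 is a strong acid and dissociates completely, so [H+] = 0.046 M.
pH = -log(0.046) = 1.34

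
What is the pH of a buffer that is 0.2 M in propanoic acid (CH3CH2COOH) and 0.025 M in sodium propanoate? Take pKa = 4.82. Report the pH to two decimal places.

pH = 3.92

Henderson–Hasselbalch: pH = pKa + log([CH3CH2COO-]/[CH3CH2COOH]) = 4.82 + log(0.025/0.2)
pH = 4.82 + (-0.903) = 3.92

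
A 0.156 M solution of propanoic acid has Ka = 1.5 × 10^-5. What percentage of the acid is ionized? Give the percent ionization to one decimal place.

1.0%

CH3CH2COOH ⇌ CH3CH2COO- + H+; let x = [H+] at equilibrium.
x ≈ √(Ka·C₀) = √(1.5 × 10^-5 × 0.156) = 1.53 × 10^-3 M
% ionization = x/C₀ × 100% = 1.53 × 10^-3/0.156 × 100% = 1.0%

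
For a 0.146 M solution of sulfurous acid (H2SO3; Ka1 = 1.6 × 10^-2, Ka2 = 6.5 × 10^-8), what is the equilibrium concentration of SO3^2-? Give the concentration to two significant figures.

6.5 × 10^-8 M

First ionization gives [H+] ≈ [HSO3-] = 4.10 × 10^-2 M.
Second step: Ka2 = [H+][SO3^2-]/[HSO3-] ≈ [SO3^2-] (since [H+] ≈ [HSO3-]).
So [SO3^2-] ≈ Ka2.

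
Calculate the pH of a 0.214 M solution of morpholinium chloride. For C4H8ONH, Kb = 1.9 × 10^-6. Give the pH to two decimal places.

C4H8ONH2+ is the conjugate acid of the weak base C4H8ONH.
Ka = Kw/Kb = 1.0×10^-14 / 1.9 × 10^-6 = 5.26 × 10^-9
From the ICE table, Ka = [H+]²/(0.214 − [H+]) = 5.26 × 10^-9.
Assume [H+] ≪ 0.214: [H+] ≈ √(5.26 × 10^-9 × 0.214) = 3.36 × 10^-5 M
pH = −log[H+] = −log(3.36 × 10^-5) = 4.47

pH = 4.47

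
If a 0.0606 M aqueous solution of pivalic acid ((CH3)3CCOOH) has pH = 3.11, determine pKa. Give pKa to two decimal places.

pKa = 5.00

[H+] = 10^(-3.11) = 7.76 × 10^-4 M
At equilibrium [HA] = 0.0606 − 7.76 × 10^-4 = 5.98 × 10^-2 M
Ka = [H+][A-]/[HA] = (7.76 × 10^-4)² / 5.98 × 10^-2 = 1.01 × 10^-5
pKa = -log(1.01 × 10^-5) = 5.00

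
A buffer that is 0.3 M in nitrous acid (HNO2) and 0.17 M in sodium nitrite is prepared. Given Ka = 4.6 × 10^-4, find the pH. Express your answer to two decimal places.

pKa = −log(4.6 × 10^-4) = 3.337
Using pH = pKa + log([base]/[acid]) with [base]/[acid] = 0.17/0.3:
pH = 3.337 + (-0.247) = 3.09

pH = 3.09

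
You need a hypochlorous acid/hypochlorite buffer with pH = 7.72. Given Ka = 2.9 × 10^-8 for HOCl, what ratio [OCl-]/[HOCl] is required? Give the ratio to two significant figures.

ratio = 1.5

pKa = -log(2.9 × 10^-8) = 7.538
pH = pKa + log(r) ⇒ log(r) = 7.72 − 7.538 = +0.182
r = [OCl-]/[HOCl] = 10^(+0.182) = 1.52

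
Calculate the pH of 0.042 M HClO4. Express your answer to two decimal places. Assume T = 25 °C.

HClO4 is a strong acid and dissociates completely, so [H+] = 0.042 M.
pH = -log(0.042) = 1.38

pH = 1.38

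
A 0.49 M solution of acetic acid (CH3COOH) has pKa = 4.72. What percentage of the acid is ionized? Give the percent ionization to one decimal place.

CH3COOH ⇌ CH3COO- + H+; let x = [H+] at equilibrium.
Ka = 10^(−4.72) = 1.91 × 10^-5
x ≈ √(Ka·C₀) = √(1.91 × 10^-5 × 0.49) = 3.06 × 10^-3 M
% ionization = x/C₀ × 100% = 3.06 × 10^-3/0.49 × 100% = 0.6%

0.6%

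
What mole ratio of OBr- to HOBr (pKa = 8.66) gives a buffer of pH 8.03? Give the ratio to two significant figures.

pH = pKa + log(r) ⇒ log(r) = 8.03 − 8.66 = -0.63
r = [OBr-]/[HOBr] = 10^(-0.63) = 0.234

ratio = 0.23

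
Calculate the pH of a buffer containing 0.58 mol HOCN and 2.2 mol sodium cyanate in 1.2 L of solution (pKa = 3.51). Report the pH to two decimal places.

pH = 4.09

Henderson–Hasselbalch: pH = pKa + log([OCN-]/[HOCN]) = 3.51 + log(2.2/0.58)
pH = 3.51 + (+0.579) = 4.09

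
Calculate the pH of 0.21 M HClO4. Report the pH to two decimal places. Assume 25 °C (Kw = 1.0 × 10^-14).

HClO4 is a strong acid and dissociates completely, so [H+] = 0.21 M.
pH = -log(0.21) = 0.68

pH = 0.68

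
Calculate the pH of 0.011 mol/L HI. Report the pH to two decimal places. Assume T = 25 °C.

HI is a strong acid and dissociates completely, so [H+] = 0.011 M.
pH = -log(0.011) = 1.96

pH = 1.96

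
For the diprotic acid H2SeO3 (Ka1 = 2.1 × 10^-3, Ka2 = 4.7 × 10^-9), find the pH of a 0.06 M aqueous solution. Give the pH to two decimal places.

Ka1 ≫ Ka2, so treat the first dissociation as the only significant source of H+.
Ka1 = x²/(0.06 − x) = 2.1 × 10^-3
Solving the quadratic: x = (−Ka1 + √(Ka1² + 4·Ka1·C₀))/2 = 1.02 × 10^-2 M
pH = −log(1.02 × 10^-2) = 1.99

pH = 1.99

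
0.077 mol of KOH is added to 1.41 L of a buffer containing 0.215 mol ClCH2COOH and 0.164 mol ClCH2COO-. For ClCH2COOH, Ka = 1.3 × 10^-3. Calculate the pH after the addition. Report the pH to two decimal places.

OH- converts ClCH2COOH to ClCH2COO-: ClCH2COOH → 0.138 mol, ClCH2COO- → 0.241 mol.
pKa = −log(1.3 × 10^-3) = 2.886
pH = pKa + log(n_ClCH2COO-/n_ClCH2COOH) = 2.886 + log(0.241/0.138) = 2.886 + (+0.242)

pH = 3.13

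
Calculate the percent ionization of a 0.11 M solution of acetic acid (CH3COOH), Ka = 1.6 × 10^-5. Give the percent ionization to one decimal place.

1.2%

CH3COOH ⇌ CH3COO- + H+; let x = [H+] at equilibrium.
x ≈ √(Ka·C₀) = √(1.6 × 10^-5 × 0.11) = 1.33 × 10^-3 M
Fraction ionized = 1.33 × 10^-3 / 0.11 = 0.0121 → 1.2%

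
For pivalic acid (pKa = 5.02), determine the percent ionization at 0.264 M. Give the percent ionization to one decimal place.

(CH3)3CCOOH ⇌ (CH3)3CCOO- + H+; let x = [H+] at equilibrium.
Ka = 10^(−5.02) = 9.55 × 10^-6
x ≈ √(Ka·C₀) = √(9.55 × 10^-6 × 0.264) = 1.59 × 10^-3 M
% ionization = x/C₀ × 100% = 1.59 × 10^-3/0.264 × 100% = 0.6%

0.6%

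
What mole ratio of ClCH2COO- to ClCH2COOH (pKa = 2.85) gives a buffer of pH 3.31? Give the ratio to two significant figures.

pH = pKa + log(r) ⇒ log(r) = 3.31 − 2.85 = +0.46
r = [ClCH2COO-]/[ClCH2COOH] = 10^(+0.46) = 2.88

ratio = 2.9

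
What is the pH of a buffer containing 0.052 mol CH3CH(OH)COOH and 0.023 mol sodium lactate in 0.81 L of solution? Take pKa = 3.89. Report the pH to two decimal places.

pH = 3.54

Using pH = pKa + log([base]/[acid]) with [base]/[acid] = 0.023/0.052:
pH = 3.89 + (-0.354) = 3.54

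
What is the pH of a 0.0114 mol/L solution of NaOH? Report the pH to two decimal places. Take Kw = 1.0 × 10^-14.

pH = 12.06

NaOH is a strong base; [OH-] = 0.0114 M.
pOH = -log(0.0114) = 1.94
pH = 14.00 - 1.94 = 12.06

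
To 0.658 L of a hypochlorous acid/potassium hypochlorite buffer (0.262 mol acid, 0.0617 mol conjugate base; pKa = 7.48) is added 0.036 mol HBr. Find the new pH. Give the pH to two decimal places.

Added H+ converts OCl- to HOCl: HOCl → 0.298 mol, OCl- → 0.0257 mol.
pH = pKa + log(n_OCl-/n_HOCl) = 7.48 + log(0.0257/0.298) = 7.48 + (-1.064)

pH = 6.42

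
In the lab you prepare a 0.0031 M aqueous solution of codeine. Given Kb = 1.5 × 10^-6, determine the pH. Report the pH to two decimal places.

C18H21NO3 + H2O ⇌ C18H22NO3+ + OH-
From the ICE table, Kb = x²/(0.0031 − x) = 1.5 × 10^-6.
Neglecting x in the denominator: x = √(1.5 × 10^-6 × 0.0031) = 6.82 × 10^-5 M
Check: 2.2% ionized — well under 5%, approximation valid.
pOH = −log(6.82 × 10^-5) = 4.17; pH = 14.00 − 4.17 = 9.83

pH = 9.83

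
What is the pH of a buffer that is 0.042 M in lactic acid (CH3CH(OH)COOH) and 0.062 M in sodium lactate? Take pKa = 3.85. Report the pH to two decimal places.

pH = 4.02

Using pH = pKa + log([base]/[acid]) with [base]/[acid] = 0.062/0.042:
pH = 3.85 + (+0.169) = 4.02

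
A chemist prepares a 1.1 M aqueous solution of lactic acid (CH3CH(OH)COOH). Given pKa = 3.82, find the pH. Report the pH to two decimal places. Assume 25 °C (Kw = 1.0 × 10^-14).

CH3CH(OH)COOH ⇌ CH3CH(OH)COO- + H+
Ka = 10^(−3.82) = 1.51 × 10^-4
From the ICE table, Ka = [H+]²/(1.1 − [H+]) = 1.51 × 10^-4.
Assume [H+] ≪ 1.1: [H+] ≈ √(1.51 × 10^-4 × 1.1) = 1.29 × 10^-2 M
Check: 1.2% ionized — well under 5%, approximation valid.
pH = −log[H+] = −log(1.29 × 10^-2) = 1.89

pH = 1.89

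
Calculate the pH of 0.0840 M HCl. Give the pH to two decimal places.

pH = 1.08

HCl is a strong acid and dissociates completely, so [H+] = 0.0840 M.
pH = -log(0.084) = 1.08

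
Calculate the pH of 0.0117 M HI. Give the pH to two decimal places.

HI is a strong acid and dissociates completely, so [H+] = 0.0117 M.
pH = -log(0.0117) = 1.93

pH = 1.93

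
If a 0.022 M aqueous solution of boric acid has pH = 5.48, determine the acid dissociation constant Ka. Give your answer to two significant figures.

[H+] = 10^(-5.48) = 3.31 × 10^-6 M
At equilibrium [HA] = 0.022 − 3.31 × 10^-6 = 2.20 × 10^-2 M
Ka = [H+][A-]/[HA] = (3.31 × 10^-6)² / 2.20 × 10^-2 = 5.0 × 10^-10

Ka = 5.0 × 10^-10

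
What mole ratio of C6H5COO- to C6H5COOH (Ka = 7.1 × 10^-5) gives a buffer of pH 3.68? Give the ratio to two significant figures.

pKa = -log(7.1 × 10^-5) = 4.149
pH = pKa + log(r) ⇒ log(r) = 3.68 − 4.149 = -0.469
r = [C6H5COO-]/[C6H5COOH] = 10^(-0.469) = 0.34

ratio = 0.34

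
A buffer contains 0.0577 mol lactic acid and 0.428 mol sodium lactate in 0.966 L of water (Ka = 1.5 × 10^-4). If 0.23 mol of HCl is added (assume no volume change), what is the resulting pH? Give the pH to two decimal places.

After neutralization: n(CH3CH(OH)COOH) = 0.288 mol, n(CH3CH(OH)COO-) = 0.198 mol.
pKa = −log(1.5 × 10^-4) = 3.824
Henderson–Hasselbalch with mole ratio 0.198/0.288: pH = 3.824 + (-0.163)

pH = 3.66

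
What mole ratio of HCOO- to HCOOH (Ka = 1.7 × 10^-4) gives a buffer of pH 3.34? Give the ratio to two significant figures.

ratio = 0.37

pKa = -log(1.7 × 10^-4) = 3.770
pH = pKa + log(r) ⇒ log(r) = 3.34 − 3.770 = -0.430
r = [HCOO-]/[HCOOH] = 10^(-0.430) = 0.372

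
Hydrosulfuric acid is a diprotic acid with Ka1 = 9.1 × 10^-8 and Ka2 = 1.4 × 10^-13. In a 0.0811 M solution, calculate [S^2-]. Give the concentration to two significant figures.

1.4 × 10^-13 M

First ionization gives [H+] ≈ [HS-] = 8.59 × 10^-5 M.
Second step: Ka2 = [H+][S^2-]/[HS-] ≈ [S^2-] (since [H+] ≈ [HS-]).
So [S^2-] ≈ Ka2.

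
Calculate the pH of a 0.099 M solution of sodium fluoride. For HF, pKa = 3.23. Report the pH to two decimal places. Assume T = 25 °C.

pH = 8.11

F- is the conjugate base of the weak acid HF.
Ka = 10^(−3.23) = 5.89 × 10^-4
Kb = Kw/Ka = 1.0×10^-14 / 5.89 × 10^-4 = 1.70 × 10^-11
Kb = x²/(0.099 − x) = 1.70 × 10^-11
Assume x ≪ 0.099: x ≈ √(1.70 × 10^-11 × 0.099) = 1.30 × 10^-6 M
Check: 0.0013% ionized — well under 5%, approximation valid.
pOH = 5.89, so pH = 14.00 − pOH = 8.11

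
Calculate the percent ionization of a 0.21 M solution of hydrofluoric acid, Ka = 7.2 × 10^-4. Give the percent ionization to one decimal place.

5.7%

HF ⇌ F- + H+; let x = [H+] at equilibrium.
Ka = x²/(C₀ − x); solving the quadratic gives x = 1.19 × 10^-2 M.
Fraction ionized = 1.19 × 10^-2 / 0.21 = 0.0567 → 5.7%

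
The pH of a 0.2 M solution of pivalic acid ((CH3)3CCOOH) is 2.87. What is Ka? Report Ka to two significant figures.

[H+] = 10^(-2.87) = 1.35 × 10^-3 M
At equilibrium [HA] = 0.2 − 1.35 × 10^-3 = 1.99 × 10^-1 M
Ka = [H+][A-]/[HA] = (1.35 × 10^-3)² / 1.99 × 10^-1 = 9.2 × 10^-6

Ka = 9.2 × 10^-6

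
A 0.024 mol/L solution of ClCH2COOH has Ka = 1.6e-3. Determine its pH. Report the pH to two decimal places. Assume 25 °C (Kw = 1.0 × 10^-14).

pH = 2.26

ClCH2COOH ⇌ ClCH2COO- + H+
From the ICE table, Ka = [H+]²/(0.024 − [H+]) = 1.6 × 10^-3.
Here C₀/Ka ≈ 15, so the small-[H+] approximation fails. Use the quadratic:
[H+] = (−Ka + √(Ka² + 4·Ka·C₀))/2 = 5.45 × 10^-3 M
pH = −log[H+] = −log(5.45 × 10^-3) = 2.26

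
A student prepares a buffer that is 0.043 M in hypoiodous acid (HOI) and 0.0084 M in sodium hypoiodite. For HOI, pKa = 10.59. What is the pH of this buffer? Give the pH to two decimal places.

pH = 9.88

Using pH = pKa + log([base]/[acid]) with [base]/[acid] = 0.0084/0.043:
pH = 10.59 + (-0.709) = 9.88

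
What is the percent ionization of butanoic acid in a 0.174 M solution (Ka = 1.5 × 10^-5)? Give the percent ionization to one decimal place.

CH3(CH2)2COOH ⇌ CH3(CH2)2COO- + H+; let x = [H+] at equilibrium.
x ≈ √(Ka·C₀) = √(1.5 × 10^-5 × 0.174) = 1.62 × 10^-3 M
% ionization = x/C₀ × 100% = 1.62 × 10^-3/0.174 × 100% = 0.9%

0.9%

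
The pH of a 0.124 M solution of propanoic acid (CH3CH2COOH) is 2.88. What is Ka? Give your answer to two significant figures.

[H+] = 10^(-2.88) = 1.32 × 10^-3 M
At equilibrium [HA] = 0.124 − 1.32 × 10^-3 = 1.23 × 10^-1 M
Ka = [H+][A-]/[HA] = (1.32 × 10^-3)² / 1.23 × 10^-1 = 1.4 × 10^-5

Ka = 1.4 × 10^-5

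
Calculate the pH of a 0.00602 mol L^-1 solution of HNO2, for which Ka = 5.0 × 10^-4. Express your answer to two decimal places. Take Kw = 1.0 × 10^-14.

HNO2 ⇌ NO2- + H+
From the ICE table, Ka = [H+]²/(0.00602 − [H+]) = 5.0 × 10^-4.
Here C₀/Ka ≈ 12, so the small-[H+] approximation fails. Use the quadratic:
[H+] = (−Ka + √(Ka² + 4·Ka·C₀))/2 = 1.50 × 10^-3 M
pH = −log(1.50 × 10^-3) = 2.82

pH = 2.82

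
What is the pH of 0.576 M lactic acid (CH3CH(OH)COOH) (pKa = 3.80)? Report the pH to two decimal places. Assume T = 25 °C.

CH3CH(OH)COOH ⇌ CH3CH(OH)COO- + H+
Ka = 10^(−3.80) = 1.58 × 10^-4
Ka = [H+]²/(0.576 − [H+]) = 1.58 × 10^-4
Since Ka ≪ C₀, [H+] ≈ √(Ka·C₀) = 9.54 × 10^-3 M.
pH = −log(9.54 × 10^-3) = 2.02

pH = 2.02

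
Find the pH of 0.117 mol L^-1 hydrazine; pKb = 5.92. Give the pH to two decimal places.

N2H4 + H2O ⇌ N2H5+ + OH-
Kb = 10^(−5.92) = 1.20 × 10^-6
From the ICE table, Kb = x²/(0.117 − x) = 1.20 × 10^-6.
Neglecting x in the denominator: x = √(1.20 × 10^-6 × 0.117) = 3.75 × 10^-4 M
(x/C₀ = 0.32% < 5%, so the approximation holds.)
pOH = 3.43, so pH = 14.00 − pOH = 10.57

pH = 10.57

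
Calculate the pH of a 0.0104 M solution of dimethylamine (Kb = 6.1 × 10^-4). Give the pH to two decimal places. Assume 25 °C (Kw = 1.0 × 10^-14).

pH = 11.35

(CH3)2NH + H2O ⇌ (CH3)2NH2+ + OH-
Kb = x²/(0.0104 − x) = 6.1 × 10^-4
x is not negligible relative to C₀; solve x² + 0.00061·x − 6.34e-06 = 0.
x = [−0.00061 + √(0.00061² + 2.54e-05)]/2 = 2.23 × 10^-3 M
pOH = −log(2.23 × 10^-3) = 2.65; pH = 14.00 − 2.65 = 11.35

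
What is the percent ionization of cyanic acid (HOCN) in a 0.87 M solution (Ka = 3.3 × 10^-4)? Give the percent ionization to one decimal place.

HOCN ⇌ OCN- + H+; let x = [H+] at equilibrium.
x ≈ √(Ka·C₀) = √(3.3 × 10^-4 × 0.87) = 1.69 × 10^-2 M
Fraction ionized = 1.69 × 10^-2 / 0.87 = 0.0194 → 1.9%

1.9%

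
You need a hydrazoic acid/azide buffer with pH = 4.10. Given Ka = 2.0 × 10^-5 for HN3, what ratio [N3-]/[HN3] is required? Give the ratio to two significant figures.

ratio = 0.25

pKa = -log(2.0 × 10^-5) = 4.699
pH = pKa + log(r) ⇒ log(r) = 4.10 − 4.699 = -0.599
r = [N3-]/[HN3] = 10^(-0.599) = 0.252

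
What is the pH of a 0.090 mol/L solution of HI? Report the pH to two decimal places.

HI is a strong acid and dissociates completely, so [H+] = 0.090 M.
pH = -log(0.09) = 1.05

pH = 1.05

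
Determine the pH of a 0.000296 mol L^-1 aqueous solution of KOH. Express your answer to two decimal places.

KOH is a strong base; [OH-] = 0.000296 M.
pOH = -log(0.000296) = 3.53
pH = 14.00 - 3.53 = 10.47

pH = 10.47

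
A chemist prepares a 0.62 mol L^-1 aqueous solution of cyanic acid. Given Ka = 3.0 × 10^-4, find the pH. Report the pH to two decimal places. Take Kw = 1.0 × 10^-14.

pH = 1.87

HOCN ⇌ OCN- + H+
Ka = x²/(0.62 − x) = 3.0 × 10^-4
Since Ka ≪ C₀, x ≈ √(Ka·C₀) = 1.36 × 10^-2 M.
pH = −log(1.36 × 10^-2) = 1.87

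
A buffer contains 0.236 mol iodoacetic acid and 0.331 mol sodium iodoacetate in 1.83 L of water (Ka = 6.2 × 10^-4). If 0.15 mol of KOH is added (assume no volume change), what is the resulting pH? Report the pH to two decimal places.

pH = 3.96

After neutralization: n(ICH2COOH) = 0.086 mol, n(ICH2COO-) = 0.481 mol.
pKa = −log(6.2 × 10^-4) = 3.208
Henderson–Hasselbalch with mole ratio 0.481/0.086: pH = 3.208 + (+0.748)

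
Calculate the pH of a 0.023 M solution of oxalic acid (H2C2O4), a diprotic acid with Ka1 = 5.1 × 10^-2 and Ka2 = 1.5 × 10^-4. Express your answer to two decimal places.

pH = 1.76

Since Ka1 ≫ Ka2, the first ionization dominates [H+].
Ka1 = x²/(0.023 − x) = 5.1 × 10^-2
Solving the quadratic: x = (−Ka1 + √(Ka1² + 4·Ka1·C₀))/2 = 1.72 × 10^-2 M
pH = −log(1.72 × 10^-2) = 1.76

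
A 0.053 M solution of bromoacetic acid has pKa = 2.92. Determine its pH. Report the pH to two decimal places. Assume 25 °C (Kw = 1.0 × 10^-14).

pH = 2.13

BrCH2COOH ⇌ BrCH2COO- + H+
Ka = 10^(−2.92) = 1.20 × 10^-3
Ka = [H+]²/(0.053 − [H+]) = 1.20 × 10^-3
The 5% rule fails; solving [H+]² + Ka·[H+] − Ka·C₀ = 0 exactly:
[H+] = [−0.0012 + √(0.0012² + 0.000254)]/2 = 7.40 × 10^-3 M
pH = −log(7.40 × 10^-3) = 2.13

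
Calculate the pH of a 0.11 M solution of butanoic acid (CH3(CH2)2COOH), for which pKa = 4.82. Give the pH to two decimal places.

pH = 2.89

CH3(CH2)2COOH ⇌ CH3(CH2)2COO- + H+
Ka = 10^(−4.82) = 1.51 × 10^-5
From the ICE table, Ka = x²/(0.11 − x) = 1.51 × 10^-5.
Neglecting x in the denominator: x = √(1.51 × 10^-5 × 0.11) = 1.29 × 10^-3 M
Check: 1.2% ionized — well under 5%, approximation valid.
pH = −log[H+] = −log(1.29 × 10^-3) = 2.89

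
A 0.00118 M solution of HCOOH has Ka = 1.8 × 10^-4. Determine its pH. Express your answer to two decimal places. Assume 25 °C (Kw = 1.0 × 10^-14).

HCOOH ⇌ HCOO- + H+
From the ICE table, Ka = x²/(0.00118 − x) = 1.8 × 10^-4.
The 5% rule fails; solving x² + Ka·x − Ka·C₀ = 0 exactly:
x = (−Ka + √(Ka² + 4·Ka·C₀))/2 = 3.80 × 10^-4 M
pH = −log[H+] = −log(3.80 × 10^-4) = 3.42

pH = 3.42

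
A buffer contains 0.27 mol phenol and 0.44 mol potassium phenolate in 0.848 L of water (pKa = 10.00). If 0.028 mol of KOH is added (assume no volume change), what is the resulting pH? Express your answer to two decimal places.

pH = 10.29

OH- converts C6H5OH to C6H5O-: C6H5OH → 0.242 mol, C6H5O- → 0.468 mol.
pH = pKa + log(n_C6H5O-/n_C6H5OH) = 10.00 + log(0.468/0.242) = 10.00 + (+0.286)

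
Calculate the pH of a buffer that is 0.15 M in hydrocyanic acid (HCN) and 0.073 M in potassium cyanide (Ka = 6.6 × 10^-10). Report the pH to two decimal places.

pKa = −log(6.6 × 10^-10) = 9.180
Using pH = pKa + log([base]/[acid]) with [base]/[acid] = 0.073/0.15:
pH = 9.180 + (-0.313) = 8.87

pH = 8.87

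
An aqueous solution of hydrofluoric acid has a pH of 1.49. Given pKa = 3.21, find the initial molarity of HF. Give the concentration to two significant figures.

C₀ = 1.7 M

[H+] = 10^(-1.49) = 3.24 × 10^-2 M = x
Ka = 10^(−3.21) = 6.17 × 10^-4
Ka = x²/(C₀ − x) ⇒ C₀ = x + x²/Ka
C₀ = 3.24 × 10^-2 + (3.24 × 10^-2)²/(6.17 × 10^-4) = 1.73 M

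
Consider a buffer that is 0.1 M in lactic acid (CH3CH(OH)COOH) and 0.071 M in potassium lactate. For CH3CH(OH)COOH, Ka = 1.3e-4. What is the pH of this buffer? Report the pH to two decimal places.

pKa = −log(1.3 × 10^-4) = 3.886
pH = pKa + log([A⁻]/[HA]) = 3.886 + log(0.071/0.1)
pH = 3.886 + (-0.149) = 3.74

pH = 3.74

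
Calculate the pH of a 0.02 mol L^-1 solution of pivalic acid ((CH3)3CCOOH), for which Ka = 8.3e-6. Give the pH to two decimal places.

pH = 3.39

(CH3)3CCOOH ⇌ (CH3)3CCOO- + H+
Ka = [H+]²/(0.02 − [H+]) = 8.3 × 10^-6
Assume [H+] ≪ 0.02: [H+] ≈ √(8.3 × 10^-6 × 0.02) = 4.07 × 10^-4 M
Check: 2% ionized — well under 5%, approximation valid.
pH = −log(4.07 × 10^-4) = 3.39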